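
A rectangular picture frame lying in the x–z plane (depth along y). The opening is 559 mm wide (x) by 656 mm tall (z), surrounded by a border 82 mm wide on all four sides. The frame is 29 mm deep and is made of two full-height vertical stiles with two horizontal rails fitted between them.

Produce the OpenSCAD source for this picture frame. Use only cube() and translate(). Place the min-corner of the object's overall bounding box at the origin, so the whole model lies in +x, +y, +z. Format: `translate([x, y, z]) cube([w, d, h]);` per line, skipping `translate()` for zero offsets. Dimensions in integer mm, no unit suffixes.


cube([82, 29, 820]);
translate([641, 0, 0]) cube([82, 29, 820]);
translate([82, 0, 0]) cube([559, 29, 82]);
translate([82, 0, 738]) cube([559, 29, 82]);


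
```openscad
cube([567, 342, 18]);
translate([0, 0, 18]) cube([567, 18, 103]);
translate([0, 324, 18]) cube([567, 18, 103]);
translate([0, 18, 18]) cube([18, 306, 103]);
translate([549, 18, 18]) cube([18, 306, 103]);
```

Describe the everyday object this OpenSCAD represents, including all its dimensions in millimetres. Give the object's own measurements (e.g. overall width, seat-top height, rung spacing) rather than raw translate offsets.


An open-topped rectangular box: outside dimensions 567×342×121 mm, with a uniform wall and base thickness of 18 mm. The base is a full 567×342 slab on the floor; four walls sit on top of the base. The front and back walls (the −y and +y sides) span the full width; the two side walls fit between them.


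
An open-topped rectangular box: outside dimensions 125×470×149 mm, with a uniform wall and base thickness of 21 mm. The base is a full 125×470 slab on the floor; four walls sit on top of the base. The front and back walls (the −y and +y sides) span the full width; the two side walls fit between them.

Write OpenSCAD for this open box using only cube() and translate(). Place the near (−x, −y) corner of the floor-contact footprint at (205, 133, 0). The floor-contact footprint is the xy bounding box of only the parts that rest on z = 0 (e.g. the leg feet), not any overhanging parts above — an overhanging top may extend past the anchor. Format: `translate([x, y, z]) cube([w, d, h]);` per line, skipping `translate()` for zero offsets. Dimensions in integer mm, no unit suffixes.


translate([205, 133, 0]) cube([125, 470, 21]);
translate([205, 133, 21]) cube([125, 21, 128]);
translate([205, 582, 21]) cube([125, 21, 128]);
translate([205, 154, 21]) cube([21, 428, 128]);
translate([309, 154, 21]) cube([21, 428, 128]);


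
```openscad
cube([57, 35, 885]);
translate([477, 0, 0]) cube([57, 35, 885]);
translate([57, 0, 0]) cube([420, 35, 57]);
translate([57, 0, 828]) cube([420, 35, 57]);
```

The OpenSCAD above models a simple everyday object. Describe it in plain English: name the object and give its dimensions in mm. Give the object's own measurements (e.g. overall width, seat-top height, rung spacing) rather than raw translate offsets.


A rectangular picture frame lying in the x–z plane (depth along y). The opening is 420 mm wide (x) by 771 mm tall (z), surrounded by a border 57 mm wide on all four sides. The frame is 35 mm deep and is made of two full-height vertical stiles with two horizontal rails fitted between them.


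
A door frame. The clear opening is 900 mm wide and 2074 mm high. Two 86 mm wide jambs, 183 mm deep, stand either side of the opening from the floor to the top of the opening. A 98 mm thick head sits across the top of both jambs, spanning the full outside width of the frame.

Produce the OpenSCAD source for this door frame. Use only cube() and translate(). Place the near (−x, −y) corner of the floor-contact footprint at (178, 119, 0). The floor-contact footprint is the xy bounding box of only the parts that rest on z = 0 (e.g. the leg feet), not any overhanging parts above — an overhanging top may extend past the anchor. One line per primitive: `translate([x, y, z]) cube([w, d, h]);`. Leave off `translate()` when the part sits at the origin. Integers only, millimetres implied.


translate([178, 119, 0]) cube([86, 183, 2074]);
translate([1164, 119, 0]) cube([86, 183, 2074]);
translate([178, 119, 2074]) cube([1072, 183, 98]);


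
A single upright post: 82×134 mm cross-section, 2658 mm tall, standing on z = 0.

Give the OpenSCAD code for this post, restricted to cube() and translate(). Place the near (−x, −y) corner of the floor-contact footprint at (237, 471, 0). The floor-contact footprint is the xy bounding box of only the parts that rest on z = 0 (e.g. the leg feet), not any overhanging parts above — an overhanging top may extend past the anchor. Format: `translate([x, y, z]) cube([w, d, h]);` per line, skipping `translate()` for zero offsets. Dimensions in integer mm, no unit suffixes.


translate([237, 471, 0]) cube([82, 134, 2658]);


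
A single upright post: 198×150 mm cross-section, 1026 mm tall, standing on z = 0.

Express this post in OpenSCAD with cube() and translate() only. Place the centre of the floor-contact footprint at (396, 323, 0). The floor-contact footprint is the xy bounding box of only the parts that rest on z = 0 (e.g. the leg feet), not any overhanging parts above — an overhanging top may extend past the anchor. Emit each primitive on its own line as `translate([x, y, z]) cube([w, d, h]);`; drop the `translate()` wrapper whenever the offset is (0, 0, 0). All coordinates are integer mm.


translate([297, 248, 0]) cube([198, 150, 1026]);


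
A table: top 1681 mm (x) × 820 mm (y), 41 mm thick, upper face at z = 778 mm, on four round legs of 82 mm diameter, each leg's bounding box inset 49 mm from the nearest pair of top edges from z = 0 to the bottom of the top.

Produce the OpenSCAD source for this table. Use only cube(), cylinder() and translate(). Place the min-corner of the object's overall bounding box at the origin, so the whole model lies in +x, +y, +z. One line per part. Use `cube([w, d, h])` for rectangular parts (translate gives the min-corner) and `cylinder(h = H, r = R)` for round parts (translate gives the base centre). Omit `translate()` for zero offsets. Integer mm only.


// leg_h = 778 - 41 = 737
translate([0, 0, 737]) cube([1681, 820, 41]);
translate([90, 90, 0]) cylinder(h = 737, r = 41);
translate([1591, 90, 0]) cylinder(h = 737, r = 41);
translate([90, 730, 0]) cylinder(h = 737, r = 41);
translate([1591, 730, 0]) cylinder(h = 737, r = 41);


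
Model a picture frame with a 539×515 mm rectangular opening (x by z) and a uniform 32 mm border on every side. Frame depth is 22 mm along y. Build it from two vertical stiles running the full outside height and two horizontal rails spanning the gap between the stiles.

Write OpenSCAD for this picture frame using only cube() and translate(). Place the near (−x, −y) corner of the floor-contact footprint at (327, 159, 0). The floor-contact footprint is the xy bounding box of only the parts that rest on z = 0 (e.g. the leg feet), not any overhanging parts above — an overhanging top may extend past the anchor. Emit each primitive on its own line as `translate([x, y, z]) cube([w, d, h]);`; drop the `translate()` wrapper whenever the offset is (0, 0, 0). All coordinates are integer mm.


translate([327, 159, 0]) cube([32, 22, 579]);
translate([898, 159, 0]) cube([32, 22, 579]);
translate([359, 159, 0]) cube([539, 22, 32]);
translate([359, 159, 547]) cube([539, 22, 32]);


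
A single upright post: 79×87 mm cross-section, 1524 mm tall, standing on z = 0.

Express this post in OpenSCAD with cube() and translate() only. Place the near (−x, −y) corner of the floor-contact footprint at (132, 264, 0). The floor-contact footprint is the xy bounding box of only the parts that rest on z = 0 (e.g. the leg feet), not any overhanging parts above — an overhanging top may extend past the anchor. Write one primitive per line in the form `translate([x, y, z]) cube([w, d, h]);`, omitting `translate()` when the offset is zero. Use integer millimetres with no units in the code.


translate([132, 264, 0]) cube([79, 87, 1524]);


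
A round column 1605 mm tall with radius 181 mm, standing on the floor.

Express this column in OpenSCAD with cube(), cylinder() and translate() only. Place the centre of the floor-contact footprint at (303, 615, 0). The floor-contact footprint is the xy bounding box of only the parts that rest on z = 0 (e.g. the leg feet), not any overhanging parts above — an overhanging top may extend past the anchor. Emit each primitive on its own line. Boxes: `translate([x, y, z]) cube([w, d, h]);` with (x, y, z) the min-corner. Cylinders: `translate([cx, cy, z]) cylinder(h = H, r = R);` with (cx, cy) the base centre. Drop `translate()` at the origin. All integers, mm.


translate([303, 615, 0]) cylinder(h = 1605, r = 181);


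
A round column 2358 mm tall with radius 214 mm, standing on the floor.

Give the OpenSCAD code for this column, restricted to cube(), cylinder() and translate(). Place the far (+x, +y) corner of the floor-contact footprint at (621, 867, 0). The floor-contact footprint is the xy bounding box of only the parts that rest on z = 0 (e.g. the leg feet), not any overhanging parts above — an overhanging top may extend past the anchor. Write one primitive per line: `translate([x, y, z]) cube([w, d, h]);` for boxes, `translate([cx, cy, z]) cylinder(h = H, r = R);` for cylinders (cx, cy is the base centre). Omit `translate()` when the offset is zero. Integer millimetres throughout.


translate([407, 653, 0]) cylinder(h = 2358, r = 214);


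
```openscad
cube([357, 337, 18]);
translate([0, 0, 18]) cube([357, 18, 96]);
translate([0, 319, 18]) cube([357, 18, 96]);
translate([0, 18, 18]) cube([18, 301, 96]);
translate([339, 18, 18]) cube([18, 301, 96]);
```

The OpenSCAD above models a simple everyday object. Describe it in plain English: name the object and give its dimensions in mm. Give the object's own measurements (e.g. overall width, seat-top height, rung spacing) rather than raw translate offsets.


An open-topped rectangular box: outside dimensions 357×337×114 mm, with a uniform wall and base thickness of 18 mm. The base is a full 357×337 slab on the floor; four walls sit on top of the base. The front and back walls (the −y and +y sides) span the full width; the two side walls fit between them.


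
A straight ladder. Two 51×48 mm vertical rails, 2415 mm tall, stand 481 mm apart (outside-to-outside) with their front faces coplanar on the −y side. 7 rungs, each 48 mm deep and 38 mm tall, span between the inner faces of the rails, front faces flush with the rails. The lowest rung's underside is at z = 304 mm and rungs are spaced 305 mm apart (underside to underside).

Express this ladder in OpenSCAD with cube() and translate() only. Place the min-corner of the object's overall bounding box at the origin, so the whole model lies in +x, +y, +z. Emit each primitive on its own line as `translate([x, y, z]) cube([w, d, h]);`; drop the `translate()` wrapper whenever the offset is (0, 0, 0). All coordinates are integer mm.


// rung span = 481 - 2*51 = 379
// rung[k] z = 304 + k*305
cube([51, 48, 2415]);
translate([430, 0, 0]) cube([51, 48, 2415]);
translate([51, 0, 304]) cube([379, 48, 38]);
translate([51, 0, 609]) cube([379, 48, 38]);
translate([51, 0, 914]) cube([379, 48, 38]);
translate([51, 0, 1219]) cube([379, 48, 38]);
translate([51, 0, 1524]) cube([379, 48, 38]);
translate([51, 0, 1829]) cube([379, 48, 38]);
translate([51, 0, 2134]) cube([379, 48, 38]);


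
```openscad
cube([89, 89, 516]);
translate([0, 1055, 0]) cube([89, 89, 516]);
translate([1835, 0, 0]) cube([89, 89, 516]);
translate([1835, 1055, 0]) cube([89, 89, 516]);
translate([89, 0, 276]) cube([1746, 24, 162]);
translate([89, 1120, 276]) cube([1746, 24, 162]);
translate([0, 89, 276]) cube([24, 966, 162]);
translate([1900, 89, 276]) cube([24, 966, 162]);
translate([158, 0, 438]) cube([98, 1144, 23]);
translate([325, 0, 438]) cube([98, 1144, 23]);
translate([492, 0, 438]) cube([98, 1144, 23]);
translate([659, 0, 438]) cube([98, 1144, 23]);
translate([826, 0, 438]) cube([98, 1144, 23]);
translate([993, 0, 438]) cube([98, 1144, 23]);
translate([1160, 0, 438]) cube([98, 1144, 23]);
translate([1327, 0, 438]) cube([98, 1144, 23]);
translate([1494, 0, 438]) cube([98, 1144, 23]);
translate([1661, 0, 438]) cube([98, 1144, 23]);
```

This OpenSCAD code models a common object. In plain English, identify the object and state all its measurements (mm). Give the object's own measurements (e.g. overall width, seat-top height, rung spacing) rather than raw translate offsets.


A bed frame 1924 mm long (x) by 1144 mm wide (y). Four 89×89 mm corner posts, 516 mm tall, at the corners of the footprint. Four rails of 24 mm thickness and 162 mm height run between adjacent posts with their undersides at z = 276 mm, their outer faces flush with the outside of the frame (the two x-running rails run between the posts' inner faces; the two y-running rails run between the posts' inner faces). 10 slats, each 98 mm wide (x) and 23 mm thick, lie across the top of the two x-running rails, running the full 1144 mm width of the frame in y; along x they sit between the end posts with a 69 mm gap after the −x posts and between neighbouring slats, leaving 76 mm before the +x posts.


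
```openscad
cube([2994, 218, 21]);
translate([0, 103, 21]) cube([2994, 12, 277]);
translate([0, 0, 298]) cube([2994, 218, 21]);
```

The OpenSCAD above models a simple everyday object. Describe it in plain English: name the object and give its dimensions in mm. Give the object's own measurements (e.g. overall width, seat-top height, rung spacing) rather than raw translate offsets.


An I-beam lying along x, 2994 mm long. Overall section height 319 mm. Two flanges 218 mm wide (y) and 21 mm thick, one on the floor and one at the top; a web 12 mm thick runs between them, centred on the flange width.


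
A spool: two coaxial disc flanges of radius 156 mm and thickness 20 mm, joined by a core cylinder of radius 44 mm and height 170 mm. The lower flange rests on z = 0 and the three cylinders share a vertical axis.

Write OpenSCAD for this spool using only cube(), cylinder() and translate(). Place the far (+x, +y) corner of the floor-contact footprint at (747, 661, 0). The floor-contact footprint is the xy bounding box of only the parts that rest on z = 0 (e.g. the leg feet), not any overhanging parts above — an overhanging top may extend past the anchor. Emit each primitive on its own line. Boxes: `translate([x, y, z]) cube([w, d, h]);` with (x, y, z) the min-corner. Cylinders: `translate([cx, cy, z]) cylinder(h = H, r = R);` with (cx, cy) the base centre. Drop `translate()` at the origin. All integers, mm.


translate([591, 505, 0]) cylinder(h = 20, r = 156);
translate([591, 505, 20]) cylinder(h = 170, r = 44);
translate([591, 505, 190]) cylinder(h = 20, r = 156);


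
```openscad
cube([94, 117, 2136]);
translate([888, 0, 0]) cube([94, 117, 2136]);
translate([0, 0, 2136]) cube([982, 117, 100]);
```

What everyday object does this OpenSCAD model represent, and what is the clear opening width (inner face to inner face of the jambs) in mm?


A door frame. The clear opening width is 794 mm.

Two 2136 mm tall posts with a header on top — a door frame. The left jamb is 94 mm wide at x = 0; the right jamb starts at x = 888. The clear opening is 888 − 94 = 794 mm.


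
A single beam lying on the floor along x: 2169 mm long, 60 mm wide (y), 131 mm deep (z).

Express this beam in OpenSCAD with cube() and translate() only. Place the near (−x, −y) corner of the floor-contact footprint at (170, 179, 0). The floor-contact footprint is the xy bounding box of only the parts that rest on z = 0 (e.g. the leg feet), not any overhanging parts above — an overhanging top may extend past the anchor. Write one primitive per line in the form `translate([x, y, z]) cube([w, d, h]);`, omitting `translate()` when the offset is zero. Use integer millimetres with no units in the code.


translate([170, 179, 0]) cube([2169, 60, 131]);


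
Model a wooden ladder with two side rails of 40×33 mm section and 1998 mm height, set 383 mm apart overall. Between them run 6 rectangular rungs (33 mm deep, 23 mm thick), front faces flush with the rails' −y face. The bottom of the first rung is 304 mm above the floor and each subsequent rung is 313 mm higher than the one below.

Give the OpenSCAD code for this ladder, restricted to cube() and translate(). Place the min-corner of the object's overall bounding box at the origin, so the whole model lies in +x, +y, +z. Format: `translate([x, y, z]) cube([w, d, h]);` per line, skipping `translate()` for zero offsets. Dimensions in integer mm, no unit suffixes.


cube([40, 33, 1998]);
translate([343, 0, 0]) cube([40, 33, 1998]);
translate([40, 0, 304]) cube([303, 33, 23]);
translate([40, 0, 617]) cube([303, 33, 23]);
translate([40, 0, 930]) cube([303, 33, 23]);
translate([40, 0, 1243]) cube([303, 33, 23]);
translate([40, 0, 1556]) cube([303, 33, 23]);
translate([40, 0, 1869]) cube([303, 33, 23]);


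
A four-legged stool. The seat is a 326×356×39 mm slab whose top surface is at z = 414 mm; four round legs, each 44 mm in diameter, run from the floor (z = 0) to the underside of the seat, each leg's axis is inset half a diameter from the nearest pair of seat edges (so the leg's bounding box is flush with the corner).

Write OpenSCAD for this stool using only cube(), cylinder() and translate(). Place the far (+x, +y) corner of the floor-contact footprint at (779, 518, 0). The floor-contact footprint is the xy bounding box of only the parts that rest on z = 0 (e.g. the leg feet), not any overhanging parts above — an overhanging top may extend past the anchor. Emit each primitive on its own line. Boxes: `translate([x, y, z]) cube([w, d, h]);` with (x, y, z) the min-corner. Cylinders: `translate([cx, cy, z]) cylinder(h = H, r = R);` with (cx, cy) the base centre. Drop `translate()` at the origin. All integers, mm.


// leg_h = 414 - 39 = 375
translate([453, 162, 375]) cube([326, 356, 39]);
translate([475, 184, 0]) cylinder(h = 375, r = 22);
translate([757, 184, 0]) cylinder(h = 375, r = 22);
translate([475, 496, 0]) cylinder(h = 375, r = 22);
translate([757, 496, 0]) cylinder(h = 375, r = 22);


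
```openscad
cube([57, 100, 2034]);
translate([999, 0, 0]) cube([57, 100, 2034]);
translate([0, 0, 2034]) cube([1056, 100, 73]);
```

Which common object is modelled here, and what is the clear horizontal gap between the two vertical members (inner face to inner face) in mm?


A door frame. The clear opening width is 942 mm.

Two 2034 mm tall posts with a header on top — a door frame. The left jamb is 57 mm wide at x = 0; the right jamb starts at x = 999. The clear opening is 999 − 57 = 942 mm.


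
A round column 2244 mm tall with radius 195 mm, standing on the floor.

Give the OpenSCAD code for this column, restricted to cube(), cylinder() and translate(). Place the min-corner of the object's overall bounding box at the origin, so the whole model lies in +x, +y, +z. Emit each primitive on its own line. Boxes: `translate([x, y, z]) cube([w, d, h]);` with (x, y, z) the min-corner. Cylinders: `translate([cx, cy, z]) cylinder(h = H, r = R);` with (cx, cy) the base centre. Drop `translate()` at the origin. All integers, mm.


translate([195, 195, 0]) cylinder(h = 2244, r = 195);


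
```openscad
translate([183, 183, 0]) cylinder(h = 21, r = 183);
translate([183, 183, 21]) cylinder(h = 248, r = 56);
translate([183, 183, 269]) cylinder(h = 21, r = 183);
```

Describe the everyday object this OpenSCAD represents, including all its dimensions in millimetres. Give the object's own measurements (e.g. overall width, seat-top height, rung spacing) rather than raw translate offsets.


A spool: two coaxial disc flanges of radius 183 mm and thickness 21 mm, joined by a core cylinder of radius 56 mm and height 248 mm. The lower flange rests on z = 0 and the three cylinders share a vertical axis.


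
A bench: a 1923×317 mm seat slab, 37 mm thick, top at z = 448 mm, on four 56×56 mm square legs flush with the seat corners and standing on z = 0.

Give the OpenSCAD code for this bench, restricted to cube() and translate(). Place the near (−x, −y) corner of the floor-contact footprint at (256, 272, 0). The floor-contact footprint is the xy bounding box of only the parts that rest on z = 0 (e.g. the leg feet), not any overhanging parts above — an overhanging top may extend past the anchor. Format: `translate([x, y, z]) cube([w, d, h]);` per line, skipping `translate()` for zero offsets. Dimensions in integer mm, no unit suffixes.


translate([256, 272, 411]) cube([1923, 317, 37]);
translate([256, 272, 0]) cube([56, 56, 411]);
translate([256, 533, 0]) cube([56, 56, 411]);
translate([2123, 272, 0]) cube([56, 56, 411]);
translate([2123, 533, 0]) cube([56, 56, 411]);


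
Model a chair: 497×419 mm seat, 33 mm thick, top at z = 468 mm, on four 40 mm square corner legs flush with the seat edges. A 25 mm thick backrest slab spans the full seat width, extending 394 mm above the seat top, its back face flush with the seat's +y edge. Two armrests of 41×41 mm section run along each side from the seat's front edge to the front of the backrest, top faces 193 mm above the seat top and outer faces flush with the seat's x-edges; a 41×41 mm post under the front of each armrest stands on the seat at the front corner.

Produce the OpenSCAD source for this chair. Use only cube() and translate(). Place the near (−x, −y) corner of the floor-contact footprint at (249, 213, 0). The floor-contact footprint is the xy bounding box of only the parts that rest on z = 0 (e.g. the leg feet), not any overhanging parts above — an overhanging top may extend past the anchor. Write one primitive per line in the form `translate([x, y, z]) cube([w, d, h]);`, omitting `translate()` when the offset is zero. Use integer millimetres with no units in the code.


translate([249, 213, 435]) cube([497, 419, 33]);
translate([249, 213, 0]) cube([40, 40, 435]);
translate([706, 213, 0]) cube([40, 40, 435]);
translate([249, 592, 0]) cube([40, 40, 435]);
translate([706, 592, 0]) cube([40, 40, 435]);
translate([249, 607, 468]) cube([497, 25, 394]);
translate([249, 213, 620]) cube([41, 394, 41]);
translate([705, 213, 620]) cube([41, 394, 41]);
translate([249, 213, 468]) cube([41, 41, 152]);
translate([705, 213, 468]) cube([41, 41, 152]);


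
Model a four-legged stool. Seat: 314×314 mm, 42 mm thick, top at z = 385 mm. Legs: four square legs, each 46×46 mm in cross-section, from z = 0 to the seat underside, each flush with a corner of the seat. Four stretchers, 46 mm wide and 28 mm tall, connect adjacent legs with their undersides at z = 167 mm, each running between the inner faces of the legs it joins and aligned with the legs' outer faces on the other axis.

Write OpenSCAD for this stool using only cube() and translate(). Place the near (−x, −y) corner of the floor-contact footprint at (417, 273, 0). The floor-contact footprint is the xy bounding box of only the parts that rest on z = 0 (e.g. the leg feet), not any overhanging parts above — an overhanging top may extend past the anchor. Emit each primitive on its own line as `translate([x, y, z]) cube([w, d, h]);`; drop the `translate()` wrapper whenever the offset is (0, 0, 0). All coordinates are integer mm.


// leg_h = 385 - 42 = 343
// stretcher span = 314 - 2*46 = 222
translate([417, 273, 343]) cube([314, 314, 42]);
translate([417, 273, 0]) cube([46, 46, 343]);
translate([685, 273, 0]) cube([46, 46, 343]);
translate([417, 541, 0]) cube([46, 46, 343]);
translate([685, 541, 0]) cube([46, 46, 343]);
translate([463, 273, 167]) cube([222, 46, 28]);
translate([463, 541, 167]) cube([222, 46, 28]);
translate([417, 319, 167]) cube([46, 222, 28]);
translate([685, 319, 167]) cube([46, 222, 28]);


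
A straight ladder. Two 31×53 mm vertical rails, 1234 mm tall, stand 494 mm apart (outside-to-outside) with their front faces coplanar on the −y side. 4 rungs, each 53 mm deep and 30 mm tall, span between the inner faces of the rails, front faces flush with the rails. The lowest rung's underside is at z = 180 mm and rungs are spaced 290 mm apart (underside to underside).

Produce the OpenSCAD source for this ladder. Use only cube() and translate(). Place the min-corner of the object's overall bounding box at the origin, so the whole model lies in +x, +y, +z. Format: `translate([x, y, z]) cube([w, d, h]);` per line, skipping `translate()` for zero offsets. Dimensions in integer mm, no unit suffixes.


cube([31, 53, 1234]);
translate([463, 0, 0]) cube([31, 53, 1234]);
translate([31, 0, 180]) cube([432, 53, 30]);
translate([31, 0, 470]) cube([432, 53, 30]);
translate([31, 0, 760]) cube([432, 53, 30]);
translate([31, 0, 1050]) cube([432, 53, 30]);


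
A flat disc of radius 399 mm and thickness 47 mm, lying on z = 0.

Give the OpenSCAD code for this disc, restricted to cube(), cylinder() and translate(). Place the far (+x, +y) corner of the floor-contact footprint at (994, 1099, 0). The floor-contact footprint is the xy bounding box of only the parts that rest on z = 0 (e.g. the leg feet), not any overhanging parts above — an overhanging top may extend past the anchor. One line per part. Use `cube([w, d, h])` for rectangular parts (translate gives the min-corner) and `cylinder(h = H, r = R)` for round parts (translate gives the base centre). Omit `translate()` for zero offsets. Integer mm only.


translate([595, 700, 0]) cylinder(h = 47, r = 399);


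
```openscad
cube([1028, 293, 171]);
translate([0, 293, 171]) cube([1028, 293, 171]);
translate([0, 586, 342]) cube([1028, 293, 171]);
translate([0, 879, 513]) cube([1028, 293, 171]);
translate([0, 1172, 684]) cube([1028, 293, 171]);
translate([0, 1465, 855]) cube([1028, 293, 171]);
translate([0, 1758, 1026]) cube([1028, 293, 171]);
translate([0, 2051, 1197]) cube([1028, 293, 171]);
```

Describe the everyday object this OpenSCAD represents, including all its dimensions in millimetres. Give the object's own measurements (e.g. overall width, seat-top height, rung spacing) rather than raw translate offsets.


A straight staircase of 8 solid steps. Each step is 1028 mm wide (x), 293 mm deep (y, the going) and 171 mm tall (the rise). The first step rests on the floor; each subsequent step sits one going further in +y and one rise higher in +z, directly behind and above the previous step with no overlap.


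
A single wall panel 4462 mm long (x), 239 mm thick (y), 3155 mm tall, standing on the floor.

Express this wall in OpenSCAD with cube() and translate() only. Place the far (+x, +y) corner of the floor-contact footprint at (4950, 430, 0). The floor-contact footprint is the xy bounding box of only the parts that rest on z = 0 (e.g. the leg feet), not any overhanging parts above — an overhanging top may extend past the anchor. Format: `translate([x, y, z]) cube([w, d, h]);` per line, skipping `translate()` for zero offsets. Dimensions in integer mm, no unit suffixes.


translate([488, 191, 0]) cube([4462, 239, 3155]);


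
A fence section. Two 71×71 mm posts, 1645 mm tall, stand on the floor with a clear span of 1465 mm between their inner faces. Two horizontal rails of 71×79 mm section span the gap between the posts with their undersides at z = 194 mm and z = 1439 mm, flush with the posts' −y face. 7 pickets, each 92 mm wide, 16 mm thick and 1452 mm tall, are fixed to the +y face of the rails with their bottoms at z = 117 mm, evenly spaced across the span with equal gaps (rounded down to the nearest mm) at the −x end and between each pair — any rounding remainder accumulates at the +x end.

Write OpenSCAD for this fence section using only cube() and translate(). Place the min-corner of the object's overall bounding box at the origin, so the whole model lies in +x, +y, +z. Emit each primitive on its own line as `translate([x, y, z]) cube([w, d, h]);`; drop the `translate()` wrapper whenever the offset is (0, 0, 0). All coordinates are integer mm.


cube([71, 71, 1645]);
translate([1536, 0, 0]) cube([71, 71, 1645]);
translate([71, 0, 194]) cube([1465, 71, 79]);
translate([71, 0, 1439]) cube([1465, 71, 79]);
translate([173, 71, 117]) cube([92, 16, 1452]);
translate([367, 71, 117]) cube([92, 16, 1452]);
translate([561, 71, 117]) cube([92, 16, 1452]);
translate([755, 71, 117]) cube([92, 16, 1452]);
translate([949, 71, 117]) cube([92, 16, 1452]);
translate([1143, 71, 117]) cube([92, 16, 1452]);
translate([1337, 71, 117]) cube([92, 16, 1452]);


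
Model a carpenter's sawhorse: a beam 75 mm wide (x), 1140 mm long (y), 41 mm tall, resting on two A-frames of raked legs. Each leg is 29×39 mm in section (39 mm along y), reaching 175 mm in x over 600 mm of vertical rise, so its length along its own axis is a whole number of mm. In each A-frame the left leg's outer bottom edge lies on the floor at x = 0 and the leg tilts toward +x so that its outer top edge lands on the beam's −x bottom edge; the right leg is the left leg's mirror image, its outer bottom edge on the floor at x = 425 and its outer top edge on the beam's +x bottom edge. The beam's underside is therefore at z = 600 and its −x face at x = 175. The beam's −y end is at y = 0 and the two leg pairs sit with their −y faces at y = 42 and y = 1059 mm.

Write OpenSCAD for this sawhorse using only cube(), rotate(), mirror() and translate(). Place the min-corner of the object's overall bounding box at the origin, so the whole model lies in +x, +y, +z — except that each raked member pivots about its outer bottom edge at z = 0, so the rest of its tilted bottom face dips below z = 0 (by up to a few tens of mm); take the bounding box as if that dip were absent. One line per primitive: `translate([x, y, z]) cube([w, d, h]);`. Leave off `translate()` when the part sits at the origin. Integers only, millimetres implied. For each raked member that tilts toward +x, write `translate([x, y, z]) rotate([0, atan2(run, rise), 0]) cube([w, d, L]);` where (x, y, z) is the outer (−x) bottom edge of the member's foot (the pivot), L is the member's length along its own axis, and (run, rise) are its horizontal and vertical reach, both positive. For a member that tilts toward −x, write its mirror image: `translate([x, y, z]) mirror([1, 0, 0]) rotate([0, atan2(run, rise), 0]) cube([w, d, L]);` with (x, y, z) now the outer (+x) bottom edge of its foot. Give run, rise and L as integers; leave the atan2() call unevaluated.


translate([175, 0, 600]) cube([75, 1140, 41]);
translate([0, 42, 0]) rotate([0, atan2(175, 600), 0]) cube([29, 39, 625]);
translate([425, 42, 0]) mirror([1, 0, 0]) rotate([0, atan2(175, 600), 0]) cube([29, 39, 625]);
translate([0, 1059, 0]) rotate([0, atan2(175, 600), 0]) cube([29, 39, 625]);
translate([425, 1059, 0]) mirror([1, 0, 0]) rotate([0, atan2(175, 600), 0]) cube([29, 39, 625]);


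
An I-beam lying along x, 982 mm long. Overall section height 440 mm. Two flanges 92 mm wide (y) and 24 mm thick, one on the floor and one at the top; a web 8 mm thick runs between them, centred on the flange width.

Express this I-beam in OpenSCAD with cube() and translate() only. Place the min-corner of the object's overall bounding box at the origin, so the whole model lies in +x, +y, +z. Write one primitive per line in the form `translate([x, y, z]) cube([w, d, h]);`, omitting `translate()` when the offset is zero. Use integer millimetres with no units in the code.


cube([982, 92, 24]);
translate([0, 42, 24]) cube([982, 8, 392]);
translate([0, 0, 416]) cube([982, 92, 24]);


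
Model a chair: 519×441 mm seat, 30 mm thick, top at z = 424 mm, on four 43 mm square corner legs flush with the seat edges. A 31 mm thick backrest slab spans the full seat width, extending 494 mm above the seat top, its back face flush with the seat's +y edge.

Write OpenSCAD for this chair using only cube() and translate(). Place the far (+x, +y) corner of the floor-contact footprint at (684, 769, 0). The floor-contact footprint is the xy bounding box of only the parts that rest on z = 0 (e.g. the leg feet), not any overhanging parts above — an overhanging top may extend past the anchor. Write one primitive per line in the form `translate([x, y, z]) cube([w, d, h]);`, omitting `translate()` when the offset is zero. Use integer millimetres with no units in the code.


translate([165, 328, 394]) cube([519, 441, 30]);
translate([165, 328, 0]) cube([43, 43, 394]);
translate([641, 328, 0]) cube([43, 43, 394]);
translate([165, 726, 0]) cube([43, 43, 394]);
translate([641, 726, 0]) cube([43, 43, 394]);
translate([165, 738, 424]) cube([519, 31, 494]);


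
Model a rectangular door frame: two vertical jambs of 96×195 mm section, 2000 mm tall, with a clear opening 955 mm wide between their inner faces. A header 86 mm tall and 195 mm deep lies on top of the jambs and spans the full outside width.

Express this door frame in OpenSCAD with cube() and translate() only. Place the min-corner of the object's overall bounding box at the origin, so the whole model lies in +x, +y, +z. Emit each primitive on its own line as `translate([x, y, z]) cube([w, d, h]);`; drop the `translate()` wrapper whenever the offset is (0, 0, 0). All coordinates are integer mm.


cube([96, 195, 2000]);
translate([1051, 0, 0]) cube([96, 195, 2000]);
translate([0, 0, 2000]) cube([1147, 195, 86]);


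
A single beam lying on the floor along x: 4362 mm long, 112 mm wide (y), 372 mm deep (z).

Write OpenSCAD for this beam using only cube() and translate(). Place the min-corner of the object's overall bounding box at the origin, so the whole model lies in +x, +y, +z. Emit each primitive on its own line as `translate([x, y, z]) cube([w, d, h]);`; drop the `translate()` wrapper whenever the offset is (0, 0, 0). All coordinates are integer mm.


cube([4362, 112, 372]);


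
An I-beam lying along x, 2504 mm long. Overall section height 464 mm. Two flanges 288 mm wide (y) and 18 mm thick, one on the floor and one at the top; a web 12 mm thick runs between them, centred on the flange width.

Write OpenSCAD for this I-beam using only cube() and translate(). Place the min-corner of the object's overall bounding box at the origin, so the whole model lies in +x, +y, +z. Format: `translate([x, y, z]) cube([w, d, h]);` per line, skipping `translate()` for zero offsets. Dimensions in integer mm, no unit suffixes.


cube([2504, 288, 18]);
translate([0, 138, 18]) cube([2504, 12, 428]);
translate([0, 0, 446]) cube([2504, 288, 18]);


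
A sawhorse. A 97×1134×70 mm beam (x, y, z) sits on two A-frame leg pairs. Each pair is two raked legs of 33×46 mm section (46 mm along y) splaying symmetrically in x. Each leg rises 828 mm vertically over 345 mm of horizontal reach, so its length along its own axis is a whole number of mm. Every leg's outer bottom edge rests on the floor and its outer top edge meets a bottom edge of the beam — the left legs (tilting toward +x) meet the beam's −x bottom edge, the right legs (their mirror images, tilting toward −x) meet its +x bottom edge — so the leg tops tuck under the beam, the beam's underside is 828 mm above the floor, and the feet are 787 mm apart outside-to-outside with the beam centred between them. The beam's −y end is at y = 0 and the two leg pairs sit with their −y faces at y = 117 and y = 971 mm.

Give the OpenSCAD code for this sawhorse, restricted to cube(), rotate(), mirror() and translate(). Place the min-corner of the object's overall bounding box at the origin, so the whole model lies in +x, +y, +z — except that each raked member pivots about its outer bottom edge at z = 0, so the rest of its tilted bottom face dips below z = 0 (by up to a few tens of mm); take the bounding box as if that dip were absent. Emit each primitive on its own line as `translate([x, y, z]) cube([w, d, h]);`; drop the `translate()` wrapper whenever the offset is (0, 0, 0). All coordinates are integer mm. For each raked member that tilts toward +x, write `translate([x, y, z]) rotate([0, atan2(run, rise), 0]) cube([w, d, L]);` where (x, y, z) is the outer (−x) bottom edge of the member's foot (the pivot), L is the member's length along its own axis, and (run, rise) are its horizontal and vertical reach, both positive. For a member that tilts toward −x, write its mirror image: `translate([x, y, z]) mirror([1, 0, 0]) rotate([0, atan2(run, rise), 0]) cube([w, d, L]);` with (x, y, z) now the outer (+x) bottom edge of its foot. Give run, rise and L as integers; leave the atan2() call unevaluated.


translate([345, 0, 828]) cube([97, 1134, 70]);
translate([0, 117, 0]) rotate([0, atan2(345, 828), 0]) cube([33, 46, 897]);
translate([787, 117, 0]) mirror([1, 0, 0]) rotate([0, atan2(345, 828), 0]) cube([33, 46, 897]);
translate([0, 971, 0]) rotate([0, atan2(345, 828), 0]) cube([33, 46, 897]);
translate([787, 971, 0]) mirror([1, 0, 0]) rotate([0, atan2(345, 828), 0]) cube([33, 46, 897]);


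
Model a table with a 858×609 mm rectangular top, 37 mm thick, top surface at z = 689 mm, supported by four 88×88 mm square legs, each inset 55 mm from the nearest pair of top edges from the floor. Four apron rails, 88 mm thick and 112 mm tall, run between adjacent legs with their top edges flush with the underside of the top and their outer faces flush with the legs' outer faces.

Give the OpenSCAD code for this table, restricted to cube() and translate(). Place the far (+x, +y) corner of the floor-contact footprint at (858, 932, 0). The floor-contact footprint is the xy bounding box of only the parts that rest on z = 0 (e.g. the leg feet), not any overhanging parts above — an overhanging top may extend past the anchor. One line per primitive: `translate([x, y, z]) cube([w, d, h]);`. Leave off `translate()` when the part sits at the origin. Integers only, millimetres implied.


// leg_h = 689 - 37 = 652
// apron z = 652 - 112 = 540
translate([55, 378, 652]) cube([858, 609, 37]);
translate([110, 433, 0]) cube([88, 88, 652]);
translate([770, 433, 0]) cube([88, 88, 652]);
translate([110, 844, 0]) cube([88, 88, 652]);
translate([770, 844, 0]) cube([88, 88, 652]);
translate([198, 433, 540]) cube([572, 88, 112]);
translate([198, 844, 540]) cube([572, 88, 112]);
translate([110, 521, 540]) cube([88, 323, 112]);
translate([770, 521, 540]) cube([88, 323, 112]);


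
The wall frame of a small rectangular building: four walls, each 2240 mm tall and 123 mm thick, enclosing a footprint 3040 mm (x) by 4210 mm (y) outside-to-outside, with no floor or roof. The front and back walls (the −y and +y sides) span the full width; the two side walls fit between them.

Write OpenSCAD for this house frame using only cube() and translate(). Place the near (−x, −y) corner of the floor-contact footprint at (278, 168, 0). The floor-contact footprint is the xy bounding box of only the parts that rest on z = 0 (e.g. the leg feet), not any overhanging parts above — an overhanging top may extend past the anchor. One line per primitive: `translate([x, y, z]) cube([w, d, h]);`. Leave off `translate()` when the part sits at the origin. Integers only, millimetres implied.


translate([278, 168, 0]) cube([3040, 123, 2240]);
translate([278, 4255, 0]) cube([3040, 123, 2240]);
translate([278, 291, 0]) cube([123, 3964, 2240]);
translate([3195, 291, 0]) cube([123, 3964, 2240]);


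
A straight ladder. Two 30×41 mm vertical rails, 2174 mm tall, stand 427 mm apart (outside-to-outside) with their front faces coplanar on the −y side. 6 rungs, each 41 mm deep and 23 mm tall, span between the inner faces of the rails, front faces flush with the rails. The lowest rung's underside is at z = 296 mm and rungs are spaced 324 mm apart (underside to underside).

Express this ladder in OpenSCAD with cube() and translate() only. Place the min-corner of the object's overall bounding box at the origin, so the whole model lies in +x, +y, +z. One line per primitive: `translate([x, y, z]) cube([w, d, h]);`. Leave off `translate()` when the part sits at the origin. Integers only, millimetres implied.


// rung span = 427 - 2*30 = 367
// rung[k] z = 296 + k*324
cube([30, 41, 2174]);
translate([397, 0, 0]) cube([30, 41, 2174]);
translate([30, 0, 296]) cube([367, 41, 23]);
translate([30, 0, 620]) cube([367, 41, 23]);
translate([30, 0, 944]) cube([367, 41, 23]);
translate([30, 0, 1268]) cube([367, 41, 23]);
translate([30, 0, 1592]) cube([367, 41, 23]);
translate([30, 0, 1916]) cube([367, 41, 23]);
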